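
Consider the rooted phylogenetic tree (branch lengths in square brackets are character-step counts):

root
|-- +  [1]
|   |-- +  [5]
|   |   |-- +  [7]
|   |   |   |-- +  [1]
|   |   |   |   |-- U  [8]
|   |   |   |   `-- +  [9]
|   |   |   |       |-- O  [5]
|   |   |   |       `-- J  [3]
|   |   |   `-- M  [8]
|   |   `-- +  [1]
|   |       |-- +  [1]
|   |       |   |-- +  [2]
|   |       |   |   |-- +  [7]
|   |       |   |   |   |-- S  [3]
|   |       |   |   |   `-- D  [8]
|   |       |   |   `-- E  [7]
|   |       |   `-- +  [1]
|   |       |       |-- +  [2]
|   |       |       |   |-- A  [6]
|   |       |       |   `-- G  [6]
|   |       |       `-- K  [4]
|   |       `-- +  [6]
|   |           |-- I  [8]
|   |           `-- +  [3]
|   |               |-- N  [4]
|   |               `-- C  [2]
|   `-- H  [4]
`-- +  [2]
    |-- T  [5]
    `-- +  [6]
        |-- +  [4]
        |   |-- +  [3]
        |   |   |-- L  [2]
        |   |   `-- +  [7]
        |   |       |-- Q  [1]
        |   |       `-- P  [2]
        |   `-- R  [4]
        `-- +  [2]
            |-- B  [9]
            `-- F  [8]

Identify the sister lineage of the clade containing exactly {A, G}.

K

The clade containing exactly {A, G} attaches to the tree at the node subtending ((A,G),K).
The other lineage descending from that same node — the sister group — is the single tip K.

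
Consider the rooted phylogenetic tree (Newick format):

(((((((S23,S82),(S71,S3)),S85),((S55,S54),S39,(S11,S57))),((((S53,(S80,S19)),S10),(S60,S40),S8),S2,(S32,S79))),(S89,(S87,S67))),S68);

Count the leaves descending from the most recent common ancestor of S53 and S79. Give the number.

10

The MRCA of S53 and S79 is the node subtending ((((S53,(S80,S19)),S10),(S60,S40),S8),S2,(S32,S79)).
That clade contains 10 terminal taxa: S10, S19, S2, S32, S40, S53, S60, S79, S8, S80.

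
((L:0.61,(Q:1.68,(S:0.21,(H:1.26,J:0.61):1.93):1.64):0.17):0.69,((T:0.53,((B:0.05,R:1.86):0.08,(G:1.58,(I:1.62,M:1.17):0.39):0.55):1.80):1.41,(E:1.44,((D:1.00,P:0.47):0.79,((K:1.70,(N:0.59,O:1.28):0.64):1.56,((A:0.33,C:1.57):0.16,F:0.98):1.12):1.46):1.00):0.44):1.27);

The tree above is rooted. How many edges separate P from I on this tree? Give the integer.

9

The MRCA of P and I is the node subtending ((T,((B,R),(G,(I,M)))),(E,((D,P),((K,(N,O)),((A,C),F))))).
From P up to that node: 4 branches. From I up to the same node: 5 branches. Total: 4 + 5 = 9.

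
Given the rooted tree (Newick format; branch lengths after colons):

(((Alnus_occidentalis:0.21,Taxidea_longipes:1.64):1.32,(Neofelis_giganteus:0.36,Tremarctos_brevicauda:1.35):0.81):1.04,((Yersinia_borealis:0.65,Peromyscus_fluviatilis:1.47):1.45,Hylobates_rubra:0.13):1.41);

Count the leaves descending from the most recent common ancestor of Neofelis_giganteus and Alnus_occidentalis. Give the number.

4

The MRCA of Neofelis_giganteus and Alnus_occidentalis is the node subtending ((Alnus_occidentalis,Taxidea_longipes),(Neofelis_giganteus,Tremarctos_brevicauda)).
That clade contains 4 terminal taxa: Alnus_occidentalis, Neofelis_giganteus, Taxidea_longipes, Tremarctos_brevicauda.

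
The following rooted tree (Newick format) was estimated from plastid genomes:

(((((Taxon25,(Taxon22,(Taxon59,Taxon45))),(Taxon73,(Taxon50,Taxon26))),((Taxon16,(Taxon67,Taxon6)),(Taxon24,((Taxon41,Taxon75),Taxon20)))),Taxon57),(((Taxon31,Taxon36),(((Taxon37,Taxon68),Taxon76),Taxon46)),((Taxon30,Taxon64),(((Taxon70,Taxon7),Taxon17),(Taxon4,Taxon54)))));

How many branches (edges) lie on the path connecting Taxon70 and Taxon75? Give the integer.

The MRCA of Taxon70 and Taxon75 is the root of the tree.
From Taxon70 up to that node: 6 branches. From Taxon75 up to the same node: 7 branches. Total: 6 + 7 = 13.

13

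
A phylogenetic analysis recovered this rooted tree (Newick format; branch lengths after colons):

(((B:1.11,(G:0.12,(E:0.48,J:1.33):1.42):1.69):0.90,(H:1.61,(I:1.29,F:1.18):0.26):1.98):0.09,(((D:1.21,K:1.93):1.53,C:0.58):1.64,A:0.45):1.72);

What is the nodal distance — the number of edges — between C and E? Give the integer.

The MRCA of C and E is the root of the tree.
From C up to that node: 3 branches. From E up to the same node: 5 branches. Total: 3 + 5 = 8.

8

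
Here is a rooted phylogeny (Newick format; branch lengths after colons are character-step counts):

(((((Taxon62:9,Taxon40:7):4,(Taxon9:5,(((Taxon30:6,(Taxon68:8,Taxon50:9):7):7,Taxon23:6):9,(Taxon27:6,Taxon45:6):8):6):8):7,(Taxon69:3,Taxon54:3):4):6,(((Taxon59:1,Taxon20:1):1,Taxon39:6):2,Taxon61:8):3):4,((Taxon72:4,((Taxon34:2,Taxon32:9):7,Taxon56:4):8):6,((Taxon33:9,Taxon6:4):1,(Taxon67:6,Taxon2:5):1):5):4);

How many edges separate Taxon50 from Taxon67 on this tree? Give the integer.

13

The MRCA of Taxon50 and Taxon67 is the root of the tree.
From Taxon50 up to that node: 9 branches. From Taxon67 up to the same node: 4 branches. Total: 9 + 4 = 13.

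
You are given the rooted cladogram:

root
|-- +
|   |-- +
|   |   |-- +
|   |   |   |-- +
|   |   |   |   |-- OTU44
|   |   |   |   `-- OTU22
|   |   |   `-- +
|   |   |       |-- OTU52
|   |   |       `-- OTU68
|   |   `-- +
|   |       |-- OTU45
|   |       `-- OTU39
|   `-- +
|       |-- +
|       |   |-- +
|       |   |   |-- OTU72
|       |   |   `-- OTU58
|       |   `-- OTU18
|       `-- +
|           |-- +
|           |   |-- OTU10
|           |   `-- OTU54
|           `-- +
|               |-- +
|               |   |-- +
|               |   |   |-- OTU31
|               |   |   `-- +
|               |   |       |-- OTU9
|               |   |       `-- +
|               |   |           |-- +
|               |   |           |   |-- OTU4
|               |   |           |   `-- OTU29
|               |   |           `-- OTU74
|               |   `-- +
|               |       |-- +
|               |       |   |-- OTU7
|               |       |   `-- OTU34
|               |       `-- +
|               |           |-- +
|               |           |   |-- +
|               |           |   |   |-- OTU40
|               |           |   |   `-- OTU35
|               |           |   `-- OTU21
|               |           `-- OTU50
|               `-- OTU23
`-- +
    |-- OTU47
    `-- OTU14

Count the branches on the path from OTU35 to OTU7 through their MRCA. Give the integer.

The MRCA of OTU35 and OTU7 is the node subtending ((OTU7,OTU34),(((OTU40,OTU35),OTU21),OTU50)).
From OTU35 up to that node: 4 branches. From OTU7 up to the same node: 2 branches. Total: 4 + 2 = 6.

6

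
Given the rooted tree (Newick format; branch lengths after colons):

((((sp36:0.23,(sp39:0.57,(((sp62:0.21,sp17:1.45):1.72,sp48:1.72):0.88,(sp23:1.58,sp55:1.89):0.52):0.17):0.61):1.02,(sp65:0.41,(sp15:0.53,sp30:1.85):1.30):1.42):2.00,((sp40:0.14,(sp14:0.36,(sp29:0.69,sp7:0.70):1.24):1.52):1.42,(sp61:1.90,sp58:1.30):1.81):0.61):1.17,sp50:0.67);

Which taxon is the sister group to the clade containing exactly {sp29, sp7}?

sp14

The clade containing exactly {sp29, sp7} attaches to the tree at the node subtending (sp14,(sp29,sp7)).
The other lineage descending from that same node — the sister group — is the single tip sp14.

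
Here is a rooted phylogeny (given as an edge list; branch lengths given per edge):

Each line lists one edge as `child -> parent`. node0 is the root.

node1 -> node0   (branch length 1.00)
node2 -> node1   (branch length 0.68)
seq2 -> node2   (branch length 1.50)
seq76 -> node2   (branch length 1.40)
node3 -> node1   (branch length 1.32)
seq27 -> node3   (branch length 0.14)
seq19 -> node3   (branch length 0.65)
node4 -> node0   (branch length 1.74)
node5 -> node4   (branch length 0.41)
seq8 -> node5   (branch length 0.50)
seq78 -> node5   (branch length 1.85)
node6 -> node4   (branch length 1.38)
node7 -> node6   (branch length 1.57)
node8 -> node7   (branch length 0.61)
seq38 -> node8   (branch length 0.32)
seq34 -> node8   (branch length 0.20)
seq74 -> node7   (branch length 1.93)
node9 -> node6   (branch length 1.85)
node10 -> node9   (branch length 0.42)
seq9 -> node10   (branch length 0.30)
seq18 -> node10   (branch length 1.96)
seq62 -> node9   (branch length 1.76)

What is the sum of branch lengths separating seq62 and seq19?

The path runs seq62 → … → MRCA → … → seq19; the MRCA is the root of the tree.
Branch lengths along that path: 1.76 + 1.85 + 1.38 + 1.74 + 1.00 + 1.32 + 0.65 = 9.70.

9.70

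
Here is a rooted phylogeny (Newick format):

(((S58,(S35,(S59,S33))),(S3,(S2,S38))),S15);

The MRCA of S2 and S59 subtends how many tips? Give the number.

The MRCA of S2 and S59 is the node subtending ((S58,(S35,(S59,S33))),(S3,(S2,S38))).
That clade contains 7 terminal taxa: S2, S3, S33, S35, S38, S58, S59.

7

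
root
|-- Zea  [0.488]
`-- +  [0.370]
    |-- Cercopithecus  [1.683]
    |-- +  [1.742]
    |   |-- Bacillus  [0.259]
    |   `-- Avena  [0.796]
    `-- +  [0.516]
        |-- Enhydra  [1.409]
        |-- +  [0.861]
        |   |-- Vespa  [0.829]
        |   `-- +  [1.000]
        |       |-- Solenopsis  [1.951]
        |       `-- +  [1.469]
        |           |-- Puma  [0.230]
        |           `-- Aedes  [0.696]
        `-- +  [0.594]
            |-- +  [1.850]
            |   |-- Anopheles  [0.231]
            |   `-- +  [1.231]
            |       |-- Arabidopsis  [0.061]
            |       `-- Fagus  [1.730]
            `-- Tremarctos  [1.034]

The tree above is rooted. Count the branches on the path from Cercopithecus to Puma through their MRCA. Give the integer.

6

The MRCA of Cercopithecus and Puma is the node subtending (Cercopithecus,(Bacillus,Avena),(Enhydra,(Vespa,(Solenopsis,(Puma,Aedes))),((Anopheles,(Arabidopsis,Fagus)),Tremarctos))).
From Cercopithecus up to that node: 1 branch. From Puma up to the same node: 5 branches. Total: 1 + 5 = 6.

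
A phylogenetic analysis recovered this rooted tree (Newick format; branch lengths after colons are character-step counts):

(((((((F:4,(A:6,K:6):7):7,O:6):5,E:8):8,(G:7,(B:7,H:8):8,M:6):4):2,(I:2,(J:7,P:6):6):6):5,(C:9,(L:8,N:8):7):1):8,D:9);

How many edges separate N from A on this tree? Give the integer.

10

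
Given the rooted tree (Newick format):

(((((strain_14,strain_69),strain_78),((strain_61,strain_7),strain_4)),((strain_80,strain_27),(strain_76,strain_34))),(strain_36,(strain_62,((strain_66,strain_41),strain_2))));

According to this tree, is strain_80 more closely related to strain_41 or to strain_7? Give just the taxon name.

The MRCA of strain_80 and strain_7 subtends ((((strain_14,strain_69),strain_78),((strain_61,strain_7),strain_4)),((strain_80,strain_27),(strain_76,strain_34))) (10 taxa).
The MRCA of strain_80 and strain_41 is the root, subtending the entire tree (15 taxa).
The first is nested inside the second, so strain_80 shares a more recent common ancestor with strain_7.

strain_7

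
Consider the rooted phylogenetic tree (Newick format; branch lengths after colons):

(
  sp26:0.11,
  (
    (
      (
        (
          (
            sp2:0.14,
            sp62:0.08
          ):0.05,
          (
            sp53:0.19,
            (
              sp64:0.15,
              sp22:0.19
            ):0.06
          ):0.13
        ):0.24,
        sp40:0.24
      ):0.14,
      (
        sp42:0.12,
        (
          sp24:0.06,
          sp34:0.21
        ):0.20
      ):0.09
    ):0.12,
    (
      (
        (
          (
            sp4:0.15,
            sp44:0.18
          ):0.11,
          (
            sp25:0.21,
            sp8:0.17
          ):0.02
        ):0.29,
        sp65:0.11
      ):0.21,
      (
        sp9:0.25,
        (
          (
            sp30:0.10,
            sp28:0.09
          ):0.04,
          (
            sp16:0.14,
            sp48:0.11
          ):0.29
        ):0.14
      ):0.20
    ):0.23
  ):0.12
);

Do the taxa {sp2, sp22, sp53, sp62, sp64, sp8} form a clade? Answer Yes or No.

The MRCA of the listed taxa subtends (((((sp2,sp62),(sp53,(sp64,sp22))),sp40),(sp42,(sp24,sp34))),((((sp4,sp44),(sp25,sp8)),sp65),(sp9,((sp30,sp28),(sp16,sp48))))).
That clade also contains sp16, sp24, sp25, sp28, sp30, sp34, sp4, sp40, sp42, sp44, sp48, sp65, sp9, which are not in the proposed group, so the group is not monophyletic.

No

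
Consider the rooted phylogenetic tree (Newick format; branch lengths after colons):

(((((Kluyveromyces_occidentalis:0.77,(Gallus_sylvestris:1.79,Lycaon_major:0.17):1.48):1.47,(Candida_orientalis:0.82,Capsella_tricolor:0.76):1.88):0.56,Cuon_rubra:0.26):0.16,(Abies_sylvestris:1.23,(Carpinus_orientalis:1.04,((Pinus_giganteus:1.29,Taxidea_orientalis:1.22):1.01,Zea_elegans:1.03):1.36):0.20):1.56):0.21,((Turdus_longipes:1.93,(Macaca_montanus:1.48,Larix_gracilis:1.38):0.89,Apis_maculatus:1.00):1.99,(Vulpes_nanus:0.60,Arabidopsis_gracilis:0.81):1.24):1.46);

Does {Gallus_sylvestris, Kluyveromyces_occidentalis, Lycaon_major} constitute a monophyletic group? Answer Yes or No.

The most recent common ancestor of these taxa subtends (Kluyveromyces_occidentalis,(Gallus_sylvestris,Lycaon_major)).
That clade has exactly 3 tips — every listed taxon and nothing else — so the group is monophyletic.

Yes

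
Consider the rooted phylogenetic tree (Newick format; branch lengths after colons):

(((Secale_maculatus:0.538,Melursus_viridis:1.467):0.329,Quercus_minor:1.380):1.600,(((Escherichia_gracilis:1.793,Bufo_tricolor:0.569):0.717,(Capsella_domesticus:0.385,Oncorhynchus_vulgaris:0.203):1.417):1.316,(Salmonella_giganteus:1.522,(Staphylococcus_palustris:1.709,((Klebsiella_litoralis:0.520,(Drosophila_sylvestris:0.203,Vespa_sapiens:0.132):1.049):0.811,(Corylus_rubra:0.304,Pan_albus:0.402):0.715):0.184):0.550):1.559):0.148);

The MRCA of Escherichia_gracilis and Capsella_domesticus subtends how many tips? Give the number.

The MRCA of Escherichia_gracilis and Capsella_domesticus is the node subtending ((Escherichia_gracilis,Bufo_tricolor),(Capsella_domesticus,Oncorhynchus_vulgaris)).
That clade contains 4 terminal taxa: Bufo_tricolor, Capsella_domesticus, Escherichia_gracilis, Oncorhynchus_vulgaris.

4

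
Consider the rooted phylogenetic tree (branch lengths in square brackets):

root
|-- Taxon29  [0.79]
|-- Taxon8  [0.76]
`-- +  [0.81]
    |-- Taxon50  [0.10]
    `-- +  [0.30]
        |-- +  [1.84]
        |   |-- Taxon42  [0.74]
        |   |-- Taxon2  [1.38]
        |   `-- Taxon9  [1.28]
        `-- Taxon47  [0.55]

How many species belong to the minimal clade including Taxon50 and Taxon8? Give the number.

The MRCA of Taxon50 and Taxon8 is the root, so the clade is the entire tree.
That clade contains 7 terminal taxa: Taxon2, Taxon29, Taxon42, Taxon47, Taxon50, Taxon8, Taxon9.

7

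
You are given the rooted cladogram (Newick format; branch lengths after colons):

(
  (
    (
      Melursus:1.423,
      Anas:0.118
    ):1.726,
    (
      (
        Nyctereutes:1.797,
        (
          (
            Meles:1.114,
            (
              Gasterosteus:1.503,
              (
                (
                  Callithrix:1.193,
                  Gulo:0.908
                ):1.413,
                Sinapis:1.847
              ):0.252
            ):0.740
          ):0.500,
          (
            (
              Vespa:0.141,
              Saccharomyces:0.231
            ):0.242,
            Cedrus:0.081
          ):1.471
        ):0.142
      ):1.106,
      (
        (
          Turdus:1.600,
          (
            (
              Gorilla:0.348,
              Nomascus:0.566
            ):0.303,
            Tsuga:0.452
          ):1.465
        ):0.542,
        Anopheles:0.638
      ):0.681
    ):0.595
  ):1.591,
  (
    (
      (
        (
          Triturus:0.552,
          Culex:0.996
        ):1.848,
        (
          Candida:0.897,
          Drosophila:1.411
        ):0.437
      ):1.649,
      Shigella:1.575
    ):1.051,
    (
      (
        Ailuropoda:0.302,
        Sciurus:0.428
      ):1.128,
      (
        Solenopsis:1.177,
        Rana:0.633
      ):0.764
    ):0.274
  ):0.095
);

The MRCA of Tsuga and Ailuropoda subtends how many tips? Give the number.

The MRCA of Tsuga and Ailuropoda is the root, so the clade is the entire tree.
That clade contains 25 terminal taxa: Ailuropoda, Anas, Anopheles, Callithrix, Candida, Cedrus, Culex, Drosophila, Gasterosteus, Gorilla, Gulo, Meles, Melursus, Nomascus, Nyctereutes, Rana, Saccharomyces, Sciurus, Shigella, Sinapis, Solenopsis, Triturus, Tsuga, Turdus, Vespa.

25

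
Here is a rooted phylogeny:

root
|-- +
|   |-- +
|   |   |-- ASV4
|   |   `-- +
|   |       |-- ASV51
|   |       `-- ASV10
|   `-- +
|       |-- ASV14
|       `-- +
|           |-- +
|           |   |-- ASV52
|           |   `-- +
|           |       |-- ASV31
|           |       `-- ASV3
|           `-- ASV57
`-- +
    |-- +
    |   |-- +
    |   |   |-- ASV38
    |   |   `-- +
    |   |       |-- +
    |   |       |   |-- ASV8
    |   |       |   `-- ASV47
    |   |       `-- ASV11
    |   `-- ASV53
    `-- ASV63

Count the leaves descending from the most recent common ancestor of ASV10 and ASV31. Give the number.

The MRCA of ASV10 and ASV31 is the node subtending ((ASV4,(ASV51,ASV10)),(ASV14,((ASV52,(ASV31,ASV3)),ASV57))).
That clade contains 8 terminal taxa: ASV10, ASV14, ASV3, ASV31, ASV4, ASV51, ASV52, ASV57.

8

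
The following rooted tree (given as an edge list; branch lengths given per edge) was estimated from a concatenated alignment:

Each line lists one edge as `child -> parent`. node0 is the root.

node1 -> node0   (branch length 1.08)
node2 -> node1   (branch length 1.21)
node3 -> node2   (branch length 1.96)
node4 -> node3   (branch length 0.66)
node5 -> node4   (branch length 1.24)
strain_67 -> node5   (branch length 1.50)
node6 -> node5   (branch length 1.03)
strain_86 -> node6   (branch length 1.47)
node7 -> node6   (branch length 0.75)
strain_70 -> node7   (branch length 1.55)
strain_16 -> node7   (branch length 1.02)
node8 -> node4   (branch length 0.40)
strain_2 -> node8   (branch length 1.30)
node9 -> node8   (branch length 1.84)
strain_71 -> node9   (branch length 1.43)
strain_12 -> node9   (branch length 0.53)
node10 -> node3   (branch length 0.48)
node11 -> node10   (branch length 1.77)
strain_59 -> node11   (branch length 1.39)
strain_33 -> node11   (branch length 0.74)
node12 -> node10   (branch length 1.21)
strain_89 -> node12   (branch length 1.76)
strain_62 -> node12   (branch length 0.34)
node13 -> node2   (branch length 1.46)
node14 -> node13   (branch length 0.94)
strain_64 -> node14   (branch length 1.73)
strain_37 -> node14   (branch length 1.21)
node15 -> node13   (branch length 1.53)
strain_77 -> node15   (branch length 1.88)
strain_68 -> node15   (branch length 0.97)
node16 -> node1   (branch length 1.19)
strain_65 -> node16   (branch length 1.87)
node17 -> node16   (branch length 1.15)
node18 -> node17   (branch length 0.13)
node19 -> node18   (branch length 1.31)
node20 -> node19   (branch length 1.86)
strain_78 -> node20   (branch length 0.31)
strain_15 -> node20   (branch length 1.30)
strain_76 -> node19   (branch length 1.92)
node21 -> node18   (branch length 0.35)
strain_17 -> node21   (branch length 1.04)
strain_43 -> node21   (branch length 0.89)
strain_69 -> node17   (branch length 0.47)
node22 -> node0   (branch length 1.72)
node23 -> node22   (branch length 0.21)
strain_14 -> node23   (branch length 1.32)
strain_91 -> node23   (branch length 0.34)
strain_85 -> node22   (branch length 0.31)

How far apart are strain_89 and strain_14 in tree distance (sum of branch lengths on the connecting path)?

The path runs strain_89 → … → MRCA → … → strain_14; the MRCA is the root of the tree.
Branch lengths along that path: 1.76 + 1.21 + 0.48 + 1.96 + 1.21 + 1.08 + 1.72 + 0.21 + 1.32 = 10.95.

10.95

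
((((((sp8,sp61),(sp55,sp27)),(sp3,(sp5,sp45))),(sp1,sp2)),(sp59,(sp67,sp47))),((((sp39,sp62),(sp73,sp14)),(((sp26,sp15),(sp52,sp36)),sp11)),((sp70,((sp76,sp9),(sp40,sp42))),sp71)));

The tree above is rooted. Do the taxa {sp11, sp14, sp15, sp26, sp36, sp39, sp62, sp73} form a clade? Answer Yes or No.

No

The MRCA of the listed taxa subtends (((sp39,sp62),(sp73,sp14)),(((sp26,sp15),(sp52,sp36)),sp11)).
That clade also contains sp52, which is not in the proposed group, so the group is not monophyletic.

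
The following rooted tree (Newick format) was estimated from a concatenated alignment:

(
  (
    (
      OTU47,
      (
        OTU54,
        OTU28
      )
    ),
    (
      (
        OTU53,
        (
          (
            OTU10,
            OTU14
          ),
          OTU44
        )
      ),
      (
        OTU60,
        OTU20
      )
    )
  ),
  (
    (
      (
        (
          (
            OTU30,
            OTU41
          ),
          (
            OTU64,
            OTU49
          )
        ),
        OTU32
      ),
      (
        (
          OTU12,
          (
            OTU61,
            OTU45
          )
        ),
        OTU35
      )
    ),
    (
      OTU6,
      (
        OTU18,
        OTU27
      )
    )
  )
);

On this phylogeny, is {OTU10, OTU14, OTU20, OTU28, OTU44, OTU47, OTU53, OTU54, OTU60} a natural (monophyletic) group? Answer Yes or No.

The most recent common ancestor of these taxa subtends ((OTU47,(OTU54,OTU28)),((OTU53,((OTU10,OTU14),OTU44)),(OTU60,OTU20))).
That clade has exactly 9 tips — every listed taxon and nothing else — so the group is monophyletic.

Yes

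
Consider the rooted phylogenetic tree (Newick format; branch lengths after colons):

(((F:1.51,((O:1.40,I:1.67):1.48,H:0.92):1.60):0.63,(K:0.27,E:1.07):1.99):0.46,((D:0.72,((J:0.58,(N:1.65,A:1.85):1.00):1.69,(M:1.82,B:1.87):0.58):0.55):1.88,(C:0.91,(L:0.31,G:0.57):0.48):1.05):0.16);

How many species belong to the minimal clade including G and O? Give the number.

The MRCA of G and O is the root, so the clade is the entire tree.
That clade contains 15 terminal taxa: A, B, C, D, E, F, G, H, I, J, K, L, M, N, O.

15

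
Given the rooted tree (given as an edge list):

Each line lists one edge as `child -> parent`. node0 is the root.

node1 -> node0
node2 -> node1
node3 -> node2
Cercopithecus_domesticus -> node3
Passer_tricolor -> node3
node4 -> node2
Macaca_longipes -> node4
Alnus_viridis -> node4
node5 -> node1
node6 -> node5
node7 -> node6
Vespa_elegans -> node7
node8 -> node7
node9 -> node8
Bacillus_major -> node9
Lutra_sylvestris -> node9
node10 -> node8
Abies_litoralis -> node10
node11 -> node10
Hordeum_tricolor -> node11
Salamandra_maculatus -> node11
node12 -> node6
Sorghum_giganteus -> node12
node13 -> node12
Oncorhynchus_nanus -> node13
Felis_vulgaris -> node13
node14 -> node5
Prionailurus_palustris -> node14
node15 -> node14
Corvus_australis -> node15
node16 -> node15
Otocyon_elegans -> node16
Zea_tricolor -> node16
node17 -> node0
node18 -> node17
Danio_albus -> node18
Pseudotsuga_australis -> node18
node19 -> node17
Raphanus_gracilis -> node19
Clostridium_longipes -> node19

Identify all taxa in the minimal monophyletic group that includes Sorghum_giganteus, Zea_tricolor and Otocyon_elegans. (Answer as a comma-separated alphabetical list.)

Tracing Sorghum_giganteus: it sits inside (Sorghum_giganteus,(Oncorhynchus_nanus,Felis_vulgaris)).
Tracing Zea_tricolor: it sits inside (Otocyon_elegans,Zea_tricolor).
Tracing Otocyon_elegans: it sits inside (Otocyon_elegans,Zea_tricolor).
The smallest clade enclosing all 3 is (((Vespa_elegans,((Bacillus_major,Lutra_sylvestris),(Abies_litoralis,(Hordeum_tricolor,Salamandra_maculatus)))),(Sorghum_giganteus,(Oncorhynchus_nanus,Felis_vulgaris))),(Prionailurus_palustris,(Corvus_australis,(Otocyon_elegans,Zea_tricolor)))); the answer is its 13 terminal taxa in alphabetical order.

Abies_litoralis, Bacillus_major, Corvus_australis, Felis_vulgaris, Hordeum_tricolor, Lutra_sylvestris, Oncorhynchus_nanus, Otocyon_elegans, Prionailurus_palustris, Salamandra_maculatus, Sorghum_giganteus, Vespa_elegans, Zea_tricolor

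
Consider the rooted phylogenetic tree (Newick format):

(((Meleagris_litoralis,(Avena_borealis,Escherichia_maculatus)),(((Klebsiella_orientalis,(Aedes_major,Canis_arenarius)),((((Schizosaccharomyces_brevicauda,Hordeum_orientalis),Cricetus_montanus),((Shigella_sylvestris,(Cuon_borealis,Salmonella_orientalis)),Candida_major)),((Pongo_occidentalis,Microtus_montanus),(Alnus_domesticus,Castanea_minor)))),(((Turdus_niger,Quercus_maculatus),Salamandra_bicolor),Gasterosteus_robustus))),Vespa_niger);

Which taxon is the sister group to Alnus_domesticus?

Castanea_minor

Alnus_domesticus attaches to the tree at the node subtending (Alnus_domesticus,Castanea_minor).
The other lineage descending from that same node — the sister group — is the single tip Castanea_minor.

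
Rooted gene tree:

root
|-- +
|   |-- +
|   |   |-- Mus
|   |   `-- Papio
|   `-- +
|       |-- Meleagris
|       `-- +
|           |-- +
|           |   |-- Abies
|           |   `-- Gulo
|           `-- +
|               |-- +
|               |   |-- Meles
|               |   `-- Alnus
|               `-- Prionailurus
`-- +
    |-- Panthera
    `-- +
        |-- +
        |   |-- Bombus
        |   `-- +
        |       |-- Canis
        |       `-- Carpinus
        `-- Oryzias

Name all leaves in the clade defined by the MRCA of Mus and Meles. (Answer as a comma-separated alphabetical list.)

Tracing Mus: it sits inside (Mus,Papio).
Tracing Meles: it sits inside (Meles,Alnus).
The smallest clade enclosing both is ((Mus,Papio),(Meleagris,((Abies,Gulo),((Meles,Alnus),Prionailurus)))); the answer is its 8 terminal taxa in alphabetical order.

Abies, Alnus, Gulo, Meleagris, Meles, Mus, Papio, Prionailurus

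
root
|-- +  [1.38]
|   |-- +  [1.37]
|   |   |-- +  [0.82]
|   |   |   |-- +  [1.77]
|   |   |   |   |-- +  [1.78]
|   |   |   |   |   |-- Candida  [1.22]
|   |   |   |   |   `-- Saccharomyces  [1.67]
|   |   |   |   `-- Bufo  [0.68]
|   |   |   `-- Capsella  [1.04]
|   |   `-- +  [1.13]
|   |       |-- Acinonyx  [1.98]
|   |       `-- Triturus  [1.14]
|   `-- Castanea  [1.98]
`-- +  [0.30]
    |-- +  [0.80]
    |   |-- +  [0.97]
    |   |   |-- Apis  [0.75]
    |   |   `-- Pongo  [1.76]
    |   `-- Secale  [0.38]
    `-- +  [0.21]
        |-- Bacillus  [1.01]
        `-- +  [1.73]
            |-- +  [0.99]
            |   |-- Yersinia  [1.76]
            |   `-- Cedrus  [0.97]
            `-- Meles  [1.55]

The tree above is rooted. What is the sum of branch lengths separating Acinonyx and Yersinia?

10.85

The path runs Acinonyx → … → MRCA → … → Yersinia; the MRCA is the root of the tree.
Branch lengths along that path: 1.98 + 1.13 + 1.37 + 1.38 + 0.30 + 0.21 + 1.73 + 0.99 + 1.76 = 10.85.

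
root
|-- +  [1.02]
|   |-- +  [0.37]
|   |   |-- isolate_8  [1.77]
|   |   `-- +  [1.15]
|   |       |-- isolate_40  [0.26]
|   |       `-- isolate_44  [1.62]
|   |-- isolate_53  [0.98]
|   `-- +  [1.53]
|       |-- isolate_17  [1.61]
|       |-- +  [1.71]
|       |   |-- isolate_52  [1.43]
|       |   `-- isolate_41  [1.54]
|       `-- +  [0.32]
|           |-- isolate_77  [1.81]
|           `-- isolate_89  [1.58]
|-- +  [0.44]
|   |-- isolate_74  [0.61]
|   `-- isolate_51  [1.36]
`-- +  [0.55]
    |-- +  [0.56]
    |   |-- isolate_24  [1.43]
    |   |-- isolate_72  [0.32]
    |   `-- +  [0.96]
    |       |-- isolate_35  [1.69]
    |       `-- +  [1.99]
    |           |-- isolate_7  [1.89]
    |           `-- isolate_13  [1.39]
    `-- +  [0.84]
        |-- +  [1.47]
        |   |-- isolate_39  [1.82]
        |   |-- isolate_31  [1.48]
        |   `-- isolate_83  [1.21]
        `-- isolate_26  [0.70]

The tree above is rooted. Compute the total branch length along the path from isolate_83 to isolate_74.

The path runs isolate_83 → … → MRCA → … → isolate_74; the MRCA is the root of the tree.
Branch lengths along that path: 1.21 + 1.47 + 0.84 + 0.55 + 0.44 + 0.61 = 5.12.

5.12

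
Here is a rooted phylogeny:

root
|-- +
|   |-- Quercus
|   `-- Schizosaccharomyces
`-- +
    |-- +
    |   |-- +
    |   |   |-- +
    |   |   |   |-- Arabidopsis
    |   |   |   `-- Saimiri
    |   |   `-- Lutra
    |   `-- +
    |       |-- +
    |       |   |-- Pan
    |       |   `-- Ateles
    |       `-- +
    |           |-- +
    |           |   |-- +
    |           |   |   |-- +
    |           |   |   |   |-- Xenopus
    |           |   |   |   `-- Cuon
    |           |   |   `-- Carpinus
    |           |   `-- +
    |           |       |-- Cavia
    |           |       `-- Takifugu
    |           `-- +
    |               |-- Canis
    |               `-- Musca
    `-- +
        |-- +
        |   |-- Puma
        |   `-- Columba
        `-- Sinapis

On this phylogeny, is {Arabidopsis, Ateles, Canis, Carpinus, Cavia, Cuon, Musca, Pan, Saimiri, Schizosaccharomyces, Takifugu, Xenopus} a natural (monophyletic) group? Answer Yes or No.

The MRCA of the listed taxa is the root, so the smallest clade containing them is the whole tree.
That clade also contains Columba, Lutra, Puma, Quercus, Sinapis, which are not in the proposed group, so the group is not monophyletic.

No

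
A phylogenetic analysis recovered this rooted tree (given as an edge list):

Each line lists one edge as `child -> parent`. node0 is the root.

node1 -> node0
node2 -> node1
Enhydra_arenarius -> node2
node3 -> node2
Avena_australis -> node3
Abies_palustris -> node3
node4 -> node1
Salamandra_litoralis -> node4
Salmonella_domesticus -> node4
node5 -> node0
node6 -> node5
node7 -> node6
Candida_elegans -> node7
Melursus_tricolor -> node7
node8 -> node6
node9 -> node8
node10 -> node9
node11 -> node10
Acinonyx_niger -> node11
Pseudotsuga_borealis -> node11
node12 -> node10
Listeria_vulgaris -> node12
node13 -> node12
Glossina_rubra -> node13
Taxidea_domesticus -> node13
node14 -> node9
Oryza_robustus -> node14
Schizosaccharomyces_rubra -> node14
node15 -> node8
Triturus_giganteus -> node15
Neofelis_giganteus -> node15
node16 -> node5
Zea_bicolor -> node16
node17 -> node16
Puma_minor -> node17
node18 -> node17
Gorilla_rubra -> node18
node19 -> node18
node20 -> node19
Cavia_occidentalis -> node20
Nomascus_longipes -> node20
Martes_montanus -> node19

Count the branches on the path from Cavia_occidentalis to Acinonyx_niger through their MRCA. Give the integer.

12

The MRCA of Cavia_occidentalis and Acinonyx_niger is the node subtending (((Candida_elegans,Melursus_tricolor),((((Acinonyx_niger,Pseudotsuga_borealis),(Listeria_vulgaris,(Glossina_rubra,Taxidea_domesticus))),(Oryza_robustus,Schizosaccharomyces_rubra)),(Triturus_giganteus,Neofelis_giganteus))),(Zea_bicolor,(Puma_minor,(Gorilla_rubra,((Cavia_occidentalis,Nomascus_longipes),Martes_montanus))))).
From Cavia_occidentalis up to that node: 6 branches. From Acinonyx_niger up to the same node: 6 branches. Total: 6 + 6 = 12.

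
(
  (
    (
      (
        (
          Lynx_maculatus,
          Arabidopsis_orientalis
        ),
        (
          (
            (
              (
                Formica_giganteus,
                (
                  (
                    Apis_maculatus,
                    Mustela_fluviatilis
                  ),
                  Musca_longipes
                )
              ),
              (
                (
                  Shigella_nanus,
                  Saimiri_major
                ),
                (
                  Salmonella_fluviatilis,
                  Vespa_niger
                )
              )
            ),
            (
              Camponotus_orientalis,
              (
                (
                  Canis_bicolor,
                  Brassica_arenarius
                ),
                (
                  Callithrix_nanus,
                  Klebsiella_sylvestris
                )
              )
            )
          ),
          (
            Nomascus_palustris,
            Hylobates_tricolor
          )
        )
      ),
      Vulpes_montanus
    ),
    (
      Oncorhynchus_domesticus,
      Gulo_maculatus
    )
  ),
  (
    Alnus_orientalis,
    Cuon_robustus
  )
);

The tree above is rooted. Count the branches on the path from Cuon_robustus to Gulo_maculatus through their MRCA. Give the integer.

The MRCA of Cuon_robustus and Gulo_maculatus is the root of the tree.
From Cuon_robustus up to that node: 2 branches. From Gulo_maculatus up to the same node: 3 branches. Total: 2 + 3 = 5.

5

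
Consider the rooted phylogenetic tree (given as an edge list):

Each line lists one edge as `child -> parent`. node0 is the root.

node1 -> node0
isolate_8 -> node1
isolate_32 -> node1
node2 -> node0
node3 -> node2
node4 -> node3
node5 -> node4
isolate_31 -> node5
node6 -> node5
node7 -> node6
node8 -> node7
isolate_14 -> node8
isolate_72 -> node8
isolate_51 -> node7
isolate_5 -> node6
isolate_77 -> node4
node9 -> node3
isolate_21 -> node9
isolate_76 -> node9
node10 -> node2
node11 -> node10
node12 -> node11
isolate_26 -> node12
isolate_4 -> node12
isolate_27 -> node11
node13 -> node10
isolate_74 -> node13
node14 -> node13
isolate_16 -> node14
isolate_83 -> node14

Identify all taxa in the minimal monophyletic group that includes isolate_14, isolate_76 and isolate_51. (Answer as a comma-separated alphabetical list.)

Tracing isolate_14: it sits inside (isolate_14,isolate_72).
Tracing isolate_76: it sits inside (isolate_21,isolate_76).
Tracing isolate_51: it sits inside ((isolate_14,isolate_72),isolate_51).
The smallest clade enclosing all 3 is (((isolate_31,(((isolate_14,isolate_72),isolate_51),isolate_5)),isolate_77),(isolate_21,isolate_76)); the answer is its 8 terminal taxa in alphabetical order.

isolate_14, isolate_21, isolate_31, isolate_5, isolate_51, isolate_72, isolate_76, isolate_77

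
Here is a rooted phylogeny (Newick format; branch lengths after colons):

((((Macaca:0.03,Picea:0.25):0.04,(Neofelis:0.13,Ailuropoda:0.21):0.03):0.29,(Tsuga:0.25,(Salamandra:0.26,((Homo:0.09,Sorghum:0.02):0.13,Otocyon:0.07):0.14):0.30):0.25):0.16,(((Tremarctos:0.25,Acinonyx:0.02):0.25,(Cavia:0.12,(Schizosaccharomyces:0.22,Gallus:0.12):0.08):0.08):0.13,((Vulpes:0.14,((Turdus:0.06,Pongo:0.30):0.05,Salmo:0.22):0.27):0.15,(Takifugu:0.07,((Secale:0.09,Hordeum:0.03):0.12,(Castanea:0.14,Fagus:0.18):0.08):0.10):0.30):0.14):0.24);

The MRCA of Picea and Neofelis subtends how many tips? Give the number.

The MRCA of Picea and Neofelis is the node subtending ((Macaca,Picea),(Neofelis,Ailuropoda)).
That clade contains 4 terminal taxa: Ailuropoda, Macaca, Neofelis, Picea.

4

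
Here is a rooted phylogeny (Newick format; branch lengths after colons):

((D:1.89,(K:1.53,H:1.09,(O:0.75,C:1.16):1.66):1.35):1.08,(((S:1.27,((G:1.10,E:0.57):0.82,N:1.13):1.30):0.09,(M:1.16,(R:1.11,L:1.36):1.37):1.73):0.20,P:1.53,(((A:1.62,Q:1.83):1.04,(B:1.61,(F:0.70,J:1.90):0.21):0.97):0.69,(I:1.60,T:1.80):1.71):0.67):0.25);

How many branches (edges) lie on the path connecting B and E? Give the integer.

9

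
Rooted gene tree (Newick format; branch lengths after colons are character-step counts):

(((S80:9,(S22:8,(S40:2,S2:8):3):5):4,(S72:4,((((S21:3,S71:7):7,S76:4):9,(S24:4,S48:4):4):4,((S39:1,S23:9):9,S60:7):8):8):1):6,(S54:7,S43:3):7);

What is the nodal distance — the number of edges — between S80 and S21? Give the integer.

8

The MRCA of S80 and S21 is the node subtending ((S80,(S22,(S40,S2))),(S72,((((S21,S71),S76),(S24,S48)),((S39,S23),S60)))).
From S80 up to that node: 2 branches. From S21 up to the same node: 6 branches. Total: 2 + 6 = 8.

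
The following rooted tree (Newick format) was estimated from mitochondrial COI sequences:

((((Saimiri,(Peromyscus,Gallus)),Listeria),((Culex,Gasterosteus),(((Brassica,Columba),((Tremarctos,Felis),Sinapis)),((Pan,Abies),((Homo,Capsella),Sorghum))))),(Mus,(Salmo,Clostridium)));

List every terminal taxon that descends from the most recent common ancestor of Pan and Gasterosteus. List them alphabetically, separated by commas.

Abies, Brassica, Capsella, Columba, Culex, Felis, Gasterosteus, Homo, Pan, Sinapis, Sorghum, Tremarctos

Tracing Pan: it sits inside (Pan,Abies).
Tracing Gasterosteus: it sits inside (Culex,Gasterosteus).
The smallest clade enclosing both is ((Culex,Gasterosteus),(((Brassica,Columba),((Tremarctos,Felis),Sinapis)),((Pan,Abies),((Homo,Capsella),Sorghum)))); the answer is its 12 terminal taxa in alphabetical order.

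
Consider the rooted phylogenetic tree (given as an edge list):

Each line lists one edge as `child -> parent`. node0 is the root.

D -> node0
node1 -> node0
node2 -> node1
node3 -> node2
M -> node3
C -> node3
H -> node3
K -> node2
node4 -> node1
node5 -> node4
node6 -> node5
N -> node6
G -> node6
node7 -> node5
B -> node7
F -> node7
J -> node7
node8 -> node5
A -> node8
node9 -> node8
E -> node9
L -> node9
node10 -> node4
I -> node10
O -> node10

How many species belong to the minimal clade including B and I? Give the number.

10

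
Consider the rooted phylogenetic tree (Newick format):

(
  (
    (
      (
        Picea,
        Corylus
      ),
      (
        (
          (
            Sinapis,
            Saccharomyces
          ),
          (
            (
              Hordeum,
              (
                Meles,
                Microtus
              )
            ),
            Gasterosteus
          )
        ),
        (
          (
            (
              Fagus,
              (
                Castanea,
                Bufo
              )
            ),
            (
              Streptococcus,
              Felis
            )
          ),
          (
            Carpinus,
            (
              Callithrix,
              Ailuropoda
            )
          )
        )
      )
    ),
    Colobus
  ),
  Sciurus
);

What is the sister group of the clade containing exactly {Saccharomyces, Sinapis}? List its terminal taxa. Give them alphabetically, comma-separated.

The clade containing exactly {Saccharomyces, Sinapis} attaches to the tree at the node subtending ((Sinapis,Saccharomyces),((Hordeum,(Meles,Microtus)),Gasterosteus)).
The other lineage descending from that same node — the sister group — is ((Hordeum,(Meles,Microtus)),Gasterosteus); its 4 tips in alphabetical order are the answer.

Gasterosteus, Hordeum, Meles, Microtus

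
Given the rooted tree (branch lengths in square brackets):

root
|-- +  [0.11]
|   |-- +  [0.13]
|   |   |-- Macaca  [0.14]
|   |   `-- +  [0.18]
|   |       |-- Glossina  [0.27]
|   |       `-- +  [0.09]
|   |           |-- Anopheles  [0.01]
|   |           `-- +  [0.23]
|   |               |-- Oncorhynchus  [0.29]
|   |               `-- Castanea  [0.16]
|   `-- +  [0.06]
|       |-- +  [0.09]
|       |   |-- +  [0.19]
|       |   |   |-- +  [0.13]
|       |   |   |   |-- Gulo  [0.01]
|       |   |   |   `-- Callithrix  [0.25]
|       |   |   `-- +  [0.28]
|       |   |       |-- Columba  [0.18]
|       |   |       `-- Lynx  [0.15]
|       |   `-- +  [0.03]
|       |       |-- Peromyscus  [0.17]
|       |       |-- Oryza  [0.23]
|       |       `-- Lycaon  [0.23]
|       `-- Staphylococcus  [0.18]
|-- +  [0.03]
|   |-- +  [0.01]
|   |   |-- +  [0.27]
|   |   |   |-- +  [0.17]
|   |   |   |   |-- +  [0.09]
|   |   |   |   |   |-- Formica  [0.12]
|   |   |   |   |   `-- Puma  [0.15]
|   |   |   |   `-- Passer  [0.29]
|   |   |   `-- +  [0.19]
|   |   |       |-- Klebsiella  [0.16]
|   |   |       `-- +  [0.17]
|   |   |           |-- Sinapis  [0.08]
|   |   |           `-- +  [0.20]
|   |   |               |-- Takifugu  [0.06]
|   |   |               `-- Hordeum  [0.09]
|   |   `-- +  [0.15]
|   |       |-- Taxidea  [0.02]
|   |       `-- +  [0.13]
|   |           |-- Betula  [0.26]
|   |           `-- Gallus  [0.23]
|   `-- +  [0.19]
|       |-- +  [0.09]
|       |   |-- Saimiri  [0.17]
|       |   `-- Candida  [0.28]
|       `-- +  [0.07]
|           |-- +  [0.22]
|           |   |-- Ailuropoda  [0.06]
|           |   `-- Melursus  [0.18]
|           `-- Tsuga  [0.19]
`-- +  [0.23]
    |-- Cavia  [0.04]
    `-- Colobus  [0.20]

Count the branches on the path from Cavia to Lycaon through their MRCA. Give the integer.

7

The MRCA of Cavia and Lycaon is the root of the tree.
From Cavia up to that node: 2 branches. From Lycaon up to the same node: 5 branches. Total: 2 + 5 = 7.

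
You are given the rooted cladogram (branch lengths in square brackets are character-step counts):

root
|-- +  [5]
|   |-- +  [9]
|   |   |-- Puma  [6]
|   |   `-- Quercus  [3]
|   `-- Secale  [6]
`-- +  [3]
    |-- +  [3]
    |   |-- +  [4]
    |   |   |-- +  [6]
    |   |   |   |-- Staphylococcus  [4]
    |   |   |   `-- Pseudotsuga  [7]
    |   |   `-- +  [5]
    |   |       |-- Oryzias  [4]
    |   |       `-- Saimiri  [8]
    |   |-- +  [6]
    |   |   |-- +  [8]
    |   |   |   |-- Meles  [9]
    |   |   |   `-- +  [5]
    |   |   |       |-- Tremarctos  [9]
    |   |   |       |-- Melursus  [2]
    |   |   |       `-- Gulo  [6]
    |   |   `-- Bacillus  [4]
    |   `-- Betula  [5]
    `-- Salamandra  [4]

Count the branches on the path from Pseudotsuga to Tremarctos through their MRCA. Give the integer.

7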